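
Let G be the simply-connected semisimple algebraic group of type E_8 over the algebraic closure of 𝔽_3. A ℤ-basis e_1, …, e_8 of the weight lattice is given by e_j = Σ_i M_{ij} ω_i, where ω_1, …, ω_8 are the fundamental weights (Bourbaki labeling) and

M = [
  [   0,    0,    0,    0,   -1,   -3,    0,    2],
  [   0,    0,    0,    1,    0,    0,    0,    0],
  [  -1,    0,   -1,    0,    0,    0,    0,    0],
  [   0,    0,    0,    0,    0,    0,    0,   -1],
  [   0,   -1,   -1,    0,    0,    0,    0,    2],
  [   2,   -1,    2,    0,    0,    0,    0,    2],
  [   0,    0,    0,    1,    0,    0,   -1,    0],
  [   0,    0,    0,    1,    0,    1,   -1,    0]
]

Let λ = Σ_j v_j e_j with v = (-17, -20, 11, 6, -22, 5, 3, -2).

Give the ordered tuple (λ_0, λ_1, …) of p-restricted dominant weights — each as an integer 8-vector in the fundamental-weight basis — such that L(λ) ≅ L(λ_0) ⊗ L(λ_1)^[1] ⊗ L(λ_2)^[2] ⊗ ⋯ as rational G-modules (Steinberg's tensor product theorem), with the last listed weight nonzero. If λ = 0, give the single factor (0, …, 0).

Compute c_i = Σ_j M_{ij} v_j with v = (-17, -20, 11, 6, -22, 5, 3, -2):
  c_1 = 0*-17 + 0*-20 + 0*11 + 0*6 + -1*-22 + -3*5 + 0*3 + 2*-2 = 3
  c_2 = 0*-17 + 0*-20 + 0*11 + 1*6 + 0*-22 + 0*5 + 0*3 + 0*-2 = 6
  c_3 = -1*-17 + 0*-20 + -1*11 + 0*6 + 0*-22 + 0*5 + 0*3 + 0*-2 = 6
  c_4 = 0*-17 + 0*-20 + 0*11 + 0*6 + 0*-22 + 0*5 + 0*3 + -1*-2 = 2
  c_5 = 0*-17 + -1*-20 + -1*11 + 0*6 + 0*-22 + 0*5 + 0*3 + 2*-2 = 5
  c_6 = 2*-17 + -1*-20 + 2*11 + 0*6 + 0*-22 + 0*5 + 0*3 + 2*-2 = 4
  c_7 = 0*-17 + 0*-20 + 0*11 + 1*6 + 0*-22 + 0*5 + -1*3 + 0*-2 = 3
  c_8 = 0*-17 + 0*-20 + 0*11 + 1*6 + 0*-22 + 1*5 + -1*3 + 0*-2 = 8
Expand coordinatewise in base 3:
  c_1 = 3 = 0·3^0 + 1·3^1
  c_2 = 6 = 0·3^0 + 2·3^1
  c_3 = 6 = 0·3^0 + 2·3^1
  c_4 = 2 = 2·3^0
  c_5 = 5 = 2·3^0 + 1·3^1
  c_6 = 4 = 1·3^0 + 1·3^1
  c_7 = 3 = 0·3^0 + 1·3^1
  c_8 = 8 = 2·3^0 + 2·3^1
Factor λ_0 = (0, 0, 0, 2, 2, 1, 0, 2)
Factor λ_1 = (1, 2, 2, 0, 1, 1, 1, 2)

((0, 0, 0, 2, 2, 1, 0, 2), (1, 2, 2, 0, 1, 1, 1, 2))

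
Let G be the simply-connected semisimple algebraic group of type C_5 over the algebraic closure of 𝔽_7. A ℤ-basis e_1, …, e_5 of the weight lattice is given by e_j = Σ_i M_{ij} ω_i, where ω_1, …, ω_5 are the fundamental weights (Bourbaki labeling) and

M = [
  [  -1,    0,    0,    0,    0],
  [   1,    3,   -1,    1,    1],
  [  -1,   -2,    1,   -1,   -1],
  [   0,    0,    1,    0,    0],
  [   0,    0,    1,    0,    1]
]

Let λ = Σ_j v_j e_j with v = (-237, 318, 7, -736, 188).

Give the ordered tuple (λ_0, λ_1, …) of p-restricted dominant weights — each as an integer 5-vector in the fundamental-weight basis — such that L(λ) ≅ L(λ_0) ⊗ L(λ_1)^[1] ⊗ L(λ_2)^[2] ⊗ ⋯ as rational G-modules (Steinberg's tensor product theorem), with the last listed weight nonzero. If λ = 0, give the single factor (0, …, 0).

Converting to the ω-basis (c_i = row i of M dotted with v = (-237, 318, 7, -736, 188)):
  c_1 = -1*-237 + 0*318 + 0*7 + 0*-736 + 0*188 = 237
  c_2 = 1*-237 + 3*318 + -1*7 + 1*-736 + 1*188 = 162
  c_3 = -1*-237 + -2*318 + 1*7 + -1*-736 + -1*188 = 156
  c_4 = 0*-237 + 0*318 + 1*7 + 0*-736 + 0*188 = 7
  c_5 = 0*-237 + 0*318 + 1*7 + 0*-736 + 1*188 = 195
p = 7; digits c_i = Σ_j d_{ij}·7^j, 0 ≤ d_{ij} < 7:
  c_1 = 237 = 6·7^0 + 5·7^1 + 4·7^2
  c_2 = 162 = 1·7^0 + 2·7^1 + 3·7^2
  c_3 = 156 = 2·7^0 + 1·7^1 + 3·7^2
  c_4 = 7 = 0·7^0 + 1·7^1
  c_5 = 195 = 6·7^0 + 6·7^1 + 3·7^2
Factor λ_0 = (6, 1, 2, 0, 6)
Factor λ_1 = (5, 2, 1, 1, 6)
Factor λ_2 = (4, 3, 3, 0, 3)

((6, 1, 2, 0, 6), (5, 2, 1, 1, 6), (4, 3, 3, 0, 3))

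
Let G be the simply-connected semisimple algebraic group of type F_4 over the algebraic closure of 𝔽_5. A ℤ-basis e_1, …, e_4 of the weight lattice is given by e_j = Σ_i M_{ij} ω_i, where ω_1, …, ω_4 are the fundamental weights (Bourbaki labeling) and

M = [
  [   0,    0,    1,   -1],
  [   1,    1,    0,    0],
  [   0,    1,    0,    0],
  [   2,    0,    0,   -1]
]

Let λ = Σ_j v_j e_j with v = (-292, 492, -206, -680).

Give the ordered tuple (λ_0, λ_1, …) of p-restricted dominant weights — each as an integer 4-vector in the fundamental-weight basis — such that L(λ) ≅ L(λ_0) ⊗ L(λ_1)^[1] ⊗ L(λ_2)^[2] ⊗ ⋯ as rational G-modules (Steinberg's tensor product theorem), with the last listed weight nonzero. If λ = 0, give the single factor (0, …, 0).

ω-coordinates c = M·v, v = (-292, 492, -206, -680):
  c_1 = 0*-292 + 0*492 + 1*-206 + -1*-680 = 474
  c_2 = 1*-292 + 1*492 + 0*-206 + 0*-680 = 200
  c_3 = 0*-292 + 1*492 + 0*-206 + 0*-680 = 492
  c_4 = 2*-292 + 0*492 + 0*-206 + -1*-680 = 96
Base-5 expansion of each c_i:
  c_1 = 474 = 4·5^0 + 4·5^1 + 3·5^2 + 3·5^3
  c_2 = 200 = 0·5^0 + 0·5^1 + 3·5^2 + 1·5^3
  c_3 = 492 = 2·5^0 + 3·5^1 + 4·5^2 + 3·5^3
  c_4 = 96 = 1·5^0 + 4·5^1 + 3·5^2
p-restricted factor λ_0 = (4, 0, 2, 1)
p-restricted factor λ_1 = (4, 0, 3, 4)
p-restricted factor λ_2 = (3, 3, 4, 3)
p-restricted factor λ_3 = (3, 1, 3, 0)

((4, 0, 2, 1), (4, 0, 3, 4), (3, 3, 4, 3), (3, 1, 3, 0))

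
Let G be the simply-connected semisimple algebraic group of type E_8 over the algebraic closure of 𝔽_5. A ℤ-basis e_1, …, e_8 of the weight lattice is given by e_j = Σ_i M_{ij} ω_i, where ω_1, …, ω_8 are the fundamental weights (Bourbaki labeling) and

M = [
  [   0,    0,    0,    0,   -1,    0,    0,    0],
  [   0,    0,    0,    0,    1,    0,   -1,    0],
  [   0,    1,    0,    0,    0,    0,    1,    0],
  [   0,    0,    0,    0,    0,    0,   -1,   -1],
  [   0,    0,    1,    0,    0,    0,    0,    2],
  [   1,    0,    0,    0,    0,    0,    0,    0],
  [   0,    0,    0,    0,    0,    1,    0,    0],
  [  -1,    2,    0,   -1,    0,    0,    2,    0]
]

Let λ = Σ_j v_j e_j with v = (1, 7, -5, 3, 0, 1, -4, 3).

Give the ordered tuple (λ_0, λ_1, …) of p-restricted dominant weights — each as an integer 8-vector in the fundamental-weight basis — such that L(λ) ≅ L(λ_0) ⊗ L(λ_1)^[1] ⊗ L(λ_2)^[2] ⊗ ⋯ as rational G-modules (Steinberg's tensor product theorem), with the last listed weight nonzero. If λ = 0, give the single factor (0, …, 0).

((0, 4, 3, 1, 1, 1, 1, 2),)

Change of basis e → ω: c = M·v where v = (1, 7, -5, 3, 0, 1, -4, 3):
  c_1 = (0)·(1) + (0)·(7) + (0)·(-5) + (0)·(3) + (-1)·(0) + (0)·(1) + (0)·(-4) + (0)·(3) = 0
  c_2 = (0)·(1) + (0)·(7) + (0)·(-5) + (0)·(3) + (1)·(0) + (0)·(1) + (-1)·(-4) + (0)·(3) = 4
  c_3 = (0)·(1) + (1)·(7) + (0)·(-5) + (0)·(3) + (0)·(0) + (0)·(1) + (1)·(-4) + (0)·(3) = 3
  c_4 = (0)·(1) + (0)·(7) + (0)·(-5) + (0)·(3) + (0)·(0) + (0)·(1) + (-1)·(-4) + (-1)·(3) = 1
  c_5 = (0)·(1) + (0)·(7) + (1)·(-5) + (0)·(3) + (0)·(0) + (0)·(1) + (0)·(-4) + (2)·(3) = 1
  c_6 = (1)·(1) + (0)·(7) + (0)·(-5) + (0)·(3) + (0)·(0) + (0)·(1) + (0)·(-4) + (0)·(3) = 1
  c_7 = (0)·(1) + (0)·(7) + (0)·(-5) + (0)·(3) + (0)·(0) + (1)·(1) + (0)·(-4) + (0)·(3) = 1
  c_8 = (-1)·(1) + (2)·(7) + (0)·(-5) + (-1)·(3) + (0)·(0) + (0)·(1) + (2)·(-4) + (0)·(3) = 2
Writing each c_i in base p = 5:
  c_1 = 0
  c_2 = 4 = 4·5^0
  c_3 = 3 = 3·5^0
  c_4 = 1 = 1·5^0
  c_5 = 1 = 1·5^0
  c_6 = 1 = 1·5^0
  c_7 = 1 = 1·5^0
  c_8 = 2 = 2·5^0
Factor λ_0 = (0, 4, 3, 1, 1, 1, 1, 2)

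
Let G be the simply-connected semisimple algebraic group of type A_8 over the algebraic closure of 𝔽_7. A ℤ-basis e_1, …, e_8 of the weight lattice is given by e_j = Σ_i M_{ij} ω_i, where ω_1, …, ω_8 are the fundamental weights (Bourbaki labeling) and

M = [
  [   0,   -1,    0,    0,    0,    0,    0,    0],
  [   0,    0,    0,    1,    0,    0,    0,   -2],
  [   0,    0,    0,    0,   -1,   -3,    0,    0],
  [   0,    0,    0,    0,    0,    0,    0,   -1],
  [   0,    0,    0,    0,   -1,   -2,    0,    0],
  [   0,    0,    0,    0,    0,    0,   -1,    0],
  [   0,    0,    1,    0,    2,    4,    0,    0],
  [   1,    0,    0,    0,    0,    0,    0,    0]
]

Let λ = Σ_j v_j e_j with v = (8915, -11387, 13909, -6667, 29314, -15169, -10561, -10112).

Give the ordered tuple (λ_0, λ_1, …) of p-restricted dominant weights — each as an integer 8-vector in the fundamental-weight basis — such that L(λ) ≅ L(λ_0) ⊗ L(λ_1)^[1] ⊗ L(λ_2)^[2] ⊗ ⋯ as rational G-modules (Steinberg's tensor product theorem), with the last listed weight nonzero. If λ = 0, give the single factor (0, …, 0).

Converting to the ω-basis (c_i = row i of M dotted with v = (8915, -11387, 13909, -6667, 29314, -15169, -10561, -10112)):
  c_1 = 0·8915 + (-1)·(-11387) + 0·13909 + (0)·(-6667) + 0·29314 + (0)·(-15169) + (0)·(-10561) + (0)·(-10112) = 11387
  c_2 = 0·8915 + (0)·(-11387) + 0·13909 + (1)·(-6667) + 0·29314 + (0)·(-15169) + (0)·(-10561) + (-2)·(-10112) = 13557
  c_3 = 0·8915 + (0)·(-11387) + 0·13909 + (0)·(-6667) + (-1)·(29314) + (-3)·(-15169) + (0)·(-10561) + (0)·(-10112) = 16193
  c_4 = 0·8915 + (0)·(-11387) + 0·13909 + (0)·(-6667) + 0·29314 + (0)·(-15169) + (0)·(-10561) + (-1)·(-10112) = 10112
  c_5 = 0·8915 + (0)·(-11387) + 0·13909 + (0)·(-6667) + (-1)·(29314) + (-2)·(-15169) + (0)·(-10561) + (0)·(-10112) = 1024
  c_6 = 0·8915 + (0)·(-11387) + 0·13909 + (0)·(-6667) + 0·29314 + (0)·(-15169) + (-1)·(-10561) + (0)·(-10112) = 10561
  c_7 = 0·8915 + (0)·(-11387) + 1·13909 + (0)·(-6667) + 2·29314 + (4)·(-15169) + (0)·(-10561) + (0)·(-10112) = 11861
  c_8 = 1·8915 + (0)·(-11387) + 0·13909 + (0)·(-6667) + 0·29314 + (0)·(-15169) + (0)·(-10561) + (0)·(-10112) = 8915
Writing each c_i in base p = 7:
  c_1 = 11387 = 5·7^0 + 2·7^1 + 1·7^2 + 5·7^3 + 4·7^4
  c_2 = 13557 = 5·7^0 + 4·7^1 + 3·7^2 + 4·7^3 + 5·7^4
  c_3 = 16193 = 2·7^0 + 3·7^1 + 1·7^2 + 5·7^3 + 6·7^4
  c_4 = 10112 = 4·7^0 + 2·7^1 + 3·7^2 + 1·7^3 + 4·7^4
  c_5 = 1024 = 2·7^0 + 6·7^1 + 6·7^2 + 2·7^3
  c_6 = 10561 = 5·7^0 + 3·7^1 + 5·7^2 + 2·7^3 + 4·7^4
  c_7 = 11861 = 3·7^0 + 0·7^1 + 4·7^2 + 6·7^3 + 4·7^4
  c_8 = 8915 = 4·7^0 + 6·7^1 + 6·7^2 + 4·7^3 + 3·7^4
λ_0 = (5, 5, 2, 4, 2, 5, 3, 4)
λ_1 = (2, 4, 3, 2, 6, 3, 0, 6)
λ_2 = (1, 3, 1, 3, 6, 5, 4, 6)
λ_3 = (5, 4, 5, 1, 2, 2, 6, 4)
λ_4 = (4, 5, 6, 4, 0, 4, 4, 3)

((5, 5, 2, 4, 2, 5, 3, 4), (2, 4, 3, 2, 6, 3, 0, 6), (1, 3, 1, 3, 6, 5, 4, 6), (5, 4, 5, 1, 2, 2, 6, 4), (4, 5, 6, 4, 0, 4, 4, 3))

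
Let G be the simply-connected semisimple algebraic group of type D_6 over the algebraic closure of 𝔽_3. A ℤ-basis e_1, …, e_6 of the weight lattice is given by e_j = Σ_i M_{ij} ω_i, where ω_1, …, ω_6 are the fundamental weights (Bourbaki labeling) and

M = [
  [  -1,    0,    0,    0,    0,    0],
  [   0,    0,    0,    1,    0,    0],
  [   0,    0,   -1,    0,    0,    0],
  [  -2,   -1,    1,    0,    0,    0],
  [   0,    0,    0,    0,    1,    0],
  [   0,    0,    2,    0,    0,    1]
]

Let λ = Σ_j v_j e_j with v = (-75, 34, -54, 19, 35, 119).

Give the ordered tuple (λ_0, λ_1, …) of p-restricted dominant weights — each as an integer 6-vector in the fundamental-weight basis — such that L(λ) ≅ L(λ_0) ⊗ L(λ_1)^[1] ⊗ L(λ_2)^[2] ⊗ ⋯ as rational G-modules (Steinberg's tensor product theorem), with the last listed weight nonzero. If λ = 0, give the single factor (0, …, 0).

((0, 1, 0, 2, 2, 2), (1, 0, 0, 2, 2, 0), (2, 2, 0, 0, 0, 1), (2, 0, 2, 2, 1, 0))

ω-coordinates c = M·v, v = (-75, 34, -54, 19, 35, 119):
  c_1 = -1*-75 + 0*34 + 0*-54 + 0*19 + 0*35 + 0*119 = 75
  c_2 = 0*-75 + 0*34 + 0*-54 + 1*19 + 0*35 + 0*119 = 19
  c_3 = 0*-75 + 0*34 + -1*-54 + 0*19 + 0*35 + 0*119 = 54
  c_4 = -2*-75 + -1*34 + 1*-54 + 0*19 + 0*35 + 0*119 = 62
  c_5 = 0*-75 + 0*34 + 0*-54 + 0*19 + 1*35 + 0*119 = 35
  c_6 = 0*-75 + 0*34 + 2*-54 + 0*19 + 0*35 + 1*119 = 11
Expand coordinatewise in base 3:
  c_1 = 75 = 0·3^0 + 1·3^1 + 2·3^2 + 2·3^3
  c_2 = 19 = 1·3^0 + 0·3^1 + 2·3^2
  c_3 = 54 = 0·3^0 + 0·3^1 + 0·3^2 + 2·3^3
  c_4 = 62 = 2·3^0 + 2·3^1 + 0·3^2 + 2·3^3
  c_5 = 35 = 2·3^0 + 2·3^1 + 0·3^2 + 1·3^3
  c_6 = 11 = 2·3^0 + 0·3^1 + 1·3^2
λ_0 = (0, 1, 0, 2, 2, 2)
λ_1 = (1, 0, 0, 2, 2, 0)
λ_2 = (2, 2, 0, 0, 0, 1)
λ_3 = (2, 0, 2, 2, 1, 0)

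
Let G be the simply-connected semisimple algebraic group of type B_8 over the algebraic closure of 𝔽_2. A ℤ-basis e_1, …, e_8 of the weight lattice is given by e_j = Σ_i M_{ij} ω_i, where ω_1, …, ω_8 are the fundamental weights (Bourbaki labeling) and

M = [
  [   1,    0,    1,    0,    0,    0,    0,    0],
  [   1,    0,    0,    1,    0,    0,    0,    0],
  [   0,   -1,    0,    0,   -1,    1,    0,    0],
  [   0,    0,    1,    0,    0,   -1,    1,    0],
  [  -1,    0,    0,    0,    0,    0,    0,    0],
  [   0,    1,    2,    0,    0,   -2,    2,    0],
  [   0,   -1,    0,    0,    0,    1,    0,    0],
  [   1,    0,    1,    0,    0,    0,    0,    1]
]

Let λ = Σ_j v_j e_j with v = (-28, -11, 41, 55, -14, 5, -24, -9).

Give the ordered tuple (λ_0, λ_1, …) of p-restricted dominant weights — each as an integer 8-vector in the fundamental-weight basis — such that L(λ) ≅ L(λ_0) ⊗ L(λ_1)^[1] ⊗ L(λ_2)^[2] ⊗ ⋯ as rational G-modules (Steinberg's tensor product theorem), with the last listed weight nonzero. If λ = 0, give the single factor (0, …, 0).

((1, 1, 0, 0, 0, 1, 0, 0), (0, 1, 1, 0, 0, 0, 0, 0), (1, 0, 1, 1, 1, 1, 0, 1), (1, 1, 1, 1, 1, 1, 0, 0), (0, 1, 1, 0, 1, 0, 1, 0))

ω-coordinates c = M·v, v = (-28, -11, 41, 55, -14, 5, -24, -9):
  c_1 = 1*-28 + 0*-11 + 1*41 + 0*55 + 0*-14 + 0*5 + 0*-24 + 0*-9 = 13
  c_2 = 1*-28 + 0*-11 + 0*41 + 1*55 + 0*-14 + 0*5 + 0*-24 + 0*-9 = 27
  c_3 = 0*-28 + -1*-11 + 0*41 + 0*55 + -1*-14 + 1*5 + 0*-24 + 0*-9 = 30
  c_4 = 0*-28 + 0*-11 + 1*41 + 0*55 + 0*-14 + -1*5 + 1*-24 + 0*-9 = 12
  c_5 = -1*-28 + 0*-11 + 0*41 + 0*55 + 0*-14 + 0*5 + 0*-24 + 0*-9 = 28
  c_6 = 0*-28 + 1*-11 + 2*41 + 0*55 + 0*-14 + -2*5 + 2*-24 + 0*-9 = 13
  c_7 = 0*-28 + -1*-11 + 0*41 + 0*55 + 0*-14 + 1*5 + 0*-24 + 0*-9 = 16
  c_8 = 1*-28 + 0*-11 + 1*41 + 0*55 + 0*-14 + 0*5 + 0*-24 + 1*-9 = 4
Expand coordinatewise in base 2:
  c_1 = 13 = 1·2^0 + 0·2^1 + 1·2^2 + 1·2^3
  c_2 = 27 = 1·2^0 + 1·2^1 + 0·2^2 + 1·2^3 + 1·2^4
  c_3 = 30 = 0·2^0 + 1·2^1 + 1·2^2 + 1·2^3 + 1·2^4
  c_4 = 12 = 0·2^0 + 0·2^1 + 1·2^2 + 1·2^3
  c_5 = 28 = 0·2^0 + 0·2^1 + 1·2^2 + 1·2^3 + 1·2^4
  c_6 = 13 = 1·2^0 + 0·2^1 + 1·2^2 + 1·2^3
  c_7 = 16 = 0·2^0 + 0·2^1 + 0·2^2 + 0·2^3 + 1·2^4
  c_8 = 4 = 0·2^0 + 0·2^1 + 1·2^2
Factor λ_0 = (1, 1, 0, 0, 0, 1, 0, 0)
Factor λ_1 = (0, 1, 1, 0, 0, 0, 0, 0)
Factor λ_2 = (1, 0, 1, 1, 1, 1, 0, 1)
Factor λ_3 = (1, 1, 1, 1, 1, 1, 0, 0)
Factor λ_4 = (0, 1, 1, 0, 1, 0, 1, 0)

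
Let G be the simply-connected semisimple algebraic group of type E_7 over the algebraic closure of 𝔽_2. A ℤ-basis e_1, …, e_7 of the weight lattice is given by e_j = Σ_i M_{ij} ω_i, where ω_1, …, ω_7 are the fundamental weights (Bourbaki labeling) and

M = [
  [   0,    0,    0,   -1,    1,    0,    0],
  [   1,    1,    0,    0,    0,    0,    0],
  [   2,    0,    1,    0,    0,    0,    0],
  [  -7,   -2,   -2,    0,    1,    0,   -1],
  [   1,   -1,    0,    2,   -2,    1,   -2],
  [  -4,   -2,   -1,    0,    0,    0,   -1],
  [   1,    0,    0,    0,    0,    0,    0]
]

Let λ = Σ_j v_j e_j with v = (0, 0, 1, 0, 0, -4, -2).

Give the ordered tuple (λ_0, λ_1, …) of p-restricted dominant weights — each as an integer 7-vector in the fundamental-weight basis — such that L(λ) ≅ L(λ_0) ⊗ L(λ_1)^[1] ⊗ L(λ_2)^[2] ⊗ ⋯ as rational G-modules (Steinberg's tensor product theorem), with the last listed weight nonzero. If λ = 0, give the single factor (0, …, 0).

ω-coordinates c = M·v, v = (0, 0, 1, 0, 0, -4, -2):
  c_1 = 0·0 + 0·0 + 0·1 + (-1)·(0) + 1·0 + (0)·(-4) + (0)·(-2) = 0
  c_2 = 1·0 + 1·0 + 0·1 + 0·0 + 0·0 + (0)·(-4) + (0)·(-2) = 0
  c_3 = 2·0 + 0·0 + 1·1 + 0·0 + 0·0 + (0)·(-4) + (0)·(-2) = 1
  c_4 = (-7)·(0) + (-2)·(0) + (-2)·(1) + 0·0 + 1·0 + (0)·(-4) + (-1)·(-2) = 0
  c_5 = 1·0 + (-1)·(0) + 0·1 + 2·0 + (-2)·(0) + (1)·(-4) + (-2)·(-2) = 0
  c_6 = (-4)·(0) + (-2)·(0) + (-1)·(1) + 0·0 + 0·0 + (0)·(-4) + (-1)·(-2) = 1
  c_7 = 1·0 + 0·0 + 0·1 + 0·0 + 0·0 + (0)·(-4) + (0)·(-2) = 0
p = 2; digits c_i = Σ_j d_{ij}·2^j, 0 ≤ d_{ij} < 2:
  c_1 = 0
  c_2 = 0
  c_3 = 1 = 1·2^0
  c_4 = 0
  c_5 = 0
  c_6 = 1 = 1·2^0
  c_7 = 0
λ_0 = (0, 0, 1, 0, 0, 1, 0)

((0, 0, 1, 0, 0, 1, 0),)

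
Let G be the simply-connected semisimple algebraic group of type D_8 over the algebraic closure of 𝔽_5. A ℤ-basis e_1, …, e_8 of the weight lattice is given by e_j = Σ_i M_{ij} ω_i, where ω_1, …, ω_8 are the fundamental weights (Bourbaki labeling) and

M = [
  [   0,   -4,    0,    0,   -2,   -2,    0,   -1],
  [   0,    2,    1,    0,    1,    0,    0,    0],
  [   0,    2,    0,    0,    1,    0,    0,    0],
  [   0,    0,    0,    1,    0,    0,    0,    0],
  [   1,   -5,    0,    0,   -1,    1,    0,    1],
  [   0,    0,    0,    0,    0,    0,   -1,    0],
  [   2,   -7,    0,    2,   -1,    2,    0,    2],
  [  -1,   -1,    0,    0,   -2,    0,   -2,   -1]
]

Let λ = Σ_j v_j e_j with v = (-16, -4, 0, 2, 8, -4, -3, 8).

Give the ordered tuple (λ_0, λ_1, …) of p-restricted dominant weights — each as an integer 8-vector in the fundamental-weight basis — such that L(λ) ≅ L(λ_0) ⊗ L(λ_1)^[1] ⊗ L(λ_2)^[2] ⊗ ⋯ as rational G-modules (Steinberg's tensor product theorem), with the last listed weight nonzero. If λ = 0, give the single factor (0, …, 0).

((0, 0, 0, 2, 0, 3, 0, 2),)

Converting to the ω-basis (c_i = row i of M dotted with v = (-16, -4, 0, 2, 8, -4, -3, 8)):
  c_1 = (0)·(-16) + (-4)·(-4) + (0)·(0) + (0)·(2) + (-2)·(8) + (-2)·(-4) + (0)·(-3) + (-1)·(8) = 0
  c_2 = (0)·(-16) + (2)·(-4) + (1)·(0) + (0)·(2) + (1)·(8) + (0)·(-4) + (0)·(-3) + (0)·(8) = 0
  c_3 = (0)·(-16) + (2)·(-4) + (0)·(0) + (0)·(2) + (1)·(8) + (0)·(-4) + (0)·(-3) + (0)·(8) = 0
  c_4 = (0)·(-16) + (0)·(-4) + (0)·(0) + (1)·(2) + (0)·(8) + (0)·(-4) + (0)·(-3) + (0)·(8) = 2
  c_5 = (1)·(-16) + (-5)·(-4) + (0)·(0) + (0)·(2) + (-1)·(8) + (1)·(-4) + (0)·(-3) + (1)·(8) = 0
  c_6 = (0)·(-16) + (0)·(-4) + (0)·(0) + (0)·(2) + (0)·(8) + (0)·(-4) + (-1)·(-3) + (0)·(8) = 3
  c_7 = (2)·(-16) + (-7)·(-4) + (0)·(0) + (2)·(2) + (-1)·(8) + (2)·(-4) + (0)·(-3) + (2)·(8) = 0
  c_8 = (-1)·(-16) + (-1)·(-4) + (0)·(0) + (0)·(2) + (-2)·(8) + (0)·(-4) + (-2)·(-3) + (-1)·(8) = 2
Expand coordinatewise in base 5:
  c_1 = 0
  c_2 = 0
  c_3 = 0
  c_4 = 2 = 2·5^0
  c_5 = 0
  c_6 = 3 = 3·5^0
  c_7 = 0
  c_8 = 2 = 2·5^0
Factor λ_0 = (0, 0, 0, 2, 0, 3, 0, 2)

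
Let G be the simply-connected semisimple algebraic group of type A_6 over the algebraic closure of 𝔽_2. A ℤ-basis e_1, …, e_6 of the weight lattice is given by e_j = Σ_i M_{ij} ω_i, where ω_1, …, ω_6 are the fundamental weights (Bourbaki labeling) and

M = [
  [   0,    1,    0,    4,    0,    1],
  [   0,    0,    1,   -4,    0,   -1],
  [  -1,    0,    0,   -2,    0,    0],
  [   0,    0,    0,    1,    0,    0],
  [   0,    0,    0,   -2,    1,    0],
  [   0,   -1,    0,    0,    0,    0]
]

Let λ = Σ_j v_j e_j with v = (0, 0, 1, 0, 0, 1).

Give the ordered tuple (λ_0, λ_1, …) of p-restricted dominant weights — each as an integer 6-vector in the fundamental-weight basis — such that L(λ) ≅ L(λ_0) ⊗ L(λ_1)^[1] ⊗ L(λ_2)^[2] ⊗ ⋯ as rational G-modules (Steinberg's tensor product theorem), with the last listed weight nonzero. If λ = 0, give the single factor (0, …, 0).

Converting to the ω-basis (c_i = row i of M dotted with v = (0, 0, 1, 0, 0, 1)):
  c_1 = 0*0 + 1*0 + 0*1 + 4*0 + 0*0 + 1*1 = 1
  c_2 = 0*0 + 0*0 + 1*1 + -4*0 + 0*0 + -1*1 = 0
  c_3 = -1*0 + 0*0 + 0*1 + -2*0 + 0*0 + 0*1 = 0
  c_4 = 0*0 + 0*0 + 0*1 + 1*0 + 0*0 + 0*1 = 0
  c_5 = 0*0 + 0*0 + 0*1 + -2*0 + 1*0 + 0*1 = 0
  c_6 = 0*0 + -1*0 + 0*1 + 0*0 + 0*0 + 0*1 = 0
Writing each c_i in base p = 2:
  c_1 = 1 = 1·2^0
  c_2 = 0
  c_3 = 0
  c_4 = 0
  c_5 = 0
  c_6 = 0
Factor λ_0 = (1, 0, 0, 0, 0, 0)

((1, 0, 0, 0, 0, 0),)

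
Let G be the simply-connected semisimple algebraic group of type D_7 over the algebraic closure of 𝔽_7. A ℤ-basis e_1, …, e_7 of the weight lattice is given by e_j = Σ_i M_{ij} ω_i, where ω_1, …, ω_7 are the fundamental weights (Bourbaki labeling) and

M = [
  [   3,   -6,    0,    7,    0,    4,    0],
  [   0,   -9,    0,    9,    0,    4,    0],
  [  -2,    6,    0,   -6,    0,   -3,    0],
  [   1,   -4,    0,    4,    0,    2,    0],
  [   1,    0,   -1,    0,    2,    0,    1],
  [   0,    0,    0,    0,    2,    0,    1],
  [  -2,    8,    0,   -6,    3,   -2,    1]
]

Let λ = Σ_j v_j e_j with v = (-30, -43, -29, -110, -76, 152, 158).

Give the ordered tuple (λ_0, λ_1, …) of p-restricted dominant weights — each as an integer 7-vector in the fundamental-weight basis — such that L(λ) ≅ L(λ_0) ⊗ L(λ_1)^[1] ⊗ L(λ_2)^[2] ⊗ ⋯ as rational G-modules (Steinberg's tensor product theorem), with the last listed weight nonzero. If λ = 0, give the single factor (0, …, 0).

Converting to the ω-basis (c_i = row i of M dotted with v = (-30, -43, -29, -110, -76, 152, 158)):
  c_1 = (3)·(-30) + (-6)·(-43) + (0)·(-29) + (7)·(-110) + (0)·(-76) + 4·152 + 0·158 = 6
  c_2 = (0)·(-30) + (-9)·(-43) + (0)·(-29) + (9)·(-110) + (0)·(-76) + 4·152 + 0·158 = 5
  c_3 = (-2)·(-30) + (6)·(-43) + (0)·(-29) + (-6)·(-110) + (0)·(-76) + (-3)·(152) + 0·158 = 6
  c_4 = (1)·(-30) + (-4)·(-43) + (0)·(-29) + (4)·(-110) + (0)·(-76) + 2·152 + 0·158 = 6
  c_5 = (1)·(-30) + (0)·(-43) + (-1)·(-29) + (0)·(-110) + (2)·(-76) + 0·152 + 1·158 = 5
  c_6 = (0)·(-30) + (0)·(-43) + (0)·(-29) + (0)·(-110) + (2)·(-76) + 0·152 + 1·158 = 6
  c_7 = (-2)·(-30) + (8)·(-43) + (0)·(-29) + (-6)·(-110) + (3)·(-76) + (-2)·(152) + 1·158 = 2
Expand coordinatewise in base 7:
  c_1 = 6 = 6·7^0
  c_2 = 5 = 5·7^0
  c_3 = 6 = 6·7^0
  c_4 = 6 = 6·7^0
  c_5 = 5 = 5·7^0
  c_6 = 6 = 6·7^0
  c_7 = 2 = 2·7^0
Factor λ_0 = (6, 5, 6, 6, 5, 6, 2)

((6, 5, 6, 6, 5, 6, 2),)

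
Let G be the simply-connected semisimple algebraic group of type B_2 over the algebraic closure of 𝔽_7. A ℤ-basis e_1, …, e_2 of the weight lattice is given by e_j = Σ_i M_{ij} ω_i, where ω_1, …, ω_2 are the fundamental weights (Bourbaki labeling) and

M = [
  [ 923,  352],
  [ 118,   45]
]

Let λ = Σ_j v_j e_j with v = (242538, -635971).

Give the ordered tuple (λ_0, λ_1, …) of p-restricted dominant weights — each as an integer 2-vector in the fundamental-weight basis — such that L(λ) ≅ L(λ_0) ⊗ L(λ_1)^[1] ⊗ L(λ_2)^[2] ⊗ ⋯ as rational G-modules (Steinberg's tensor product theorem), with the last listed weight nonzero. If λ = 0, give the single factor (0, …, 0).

ω-coordinates c = M·v, v = (242538, -635971):
  c_1 = 923*242538 + 352*-635971 = 782
  c_2 = 118*242538 + 45*-635971 = 789
Expand coordinatewise in base 7:
  c_1 = 782 = 5·7^0 + 6·7^1 + 1·7^2 + 2·7^3
  c_2 = 789 = 5·7^0 + 0·7^1 + 2·7^2 + 2·7^3
λ_0 = (5, 5)
λ_1 = (6, 0)
λ_2 = (1, 2)
λ_3 = (2, 2)

((5, 5), (6, 0), (1, 2), (2, 2))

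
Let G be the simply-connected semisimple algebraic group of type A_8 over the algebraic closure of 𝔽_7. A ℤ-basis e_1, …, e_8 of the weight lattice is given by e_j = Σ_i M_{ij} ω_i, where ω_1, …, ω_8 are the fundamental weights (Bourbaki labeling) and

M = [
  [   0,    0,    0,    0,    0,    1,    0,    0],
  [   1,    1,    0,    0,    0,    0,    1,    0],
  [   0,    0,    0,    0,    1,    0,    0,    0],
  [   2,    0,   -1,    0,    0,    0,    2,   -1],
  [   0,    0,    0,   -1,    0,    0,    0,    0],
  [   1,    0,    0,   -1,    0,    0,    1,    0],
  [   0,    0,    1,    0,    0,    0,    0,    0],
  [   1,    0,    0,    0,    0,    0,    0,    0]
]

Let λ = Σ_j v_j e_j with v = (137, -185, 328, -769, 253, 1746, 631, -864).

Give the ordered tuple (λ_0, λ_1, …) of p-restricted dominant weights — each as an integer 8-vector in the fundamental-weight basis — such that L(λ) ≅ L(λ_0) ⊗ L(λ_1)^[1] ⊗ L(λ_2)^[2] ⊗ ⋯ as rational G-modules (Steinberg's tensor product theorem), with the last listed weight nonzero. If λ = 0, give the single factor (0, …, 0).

((3, 2, 1, 0, 6, 4, 6, 4), (4, 6, 1, 2, 4, 2, 4, 5), (0, 4, 5, 0, 1, 3, 6, 2), (5, 1, 0, 6, 2, 4, 0, 0))

In the fundamental-weight basis, λ has coordinates c = M·v (v = (137, -185, 328, -769, 253, 1746, 631, -864)):
  c_1 = 0·137 + (0)·(-185) + 0·328 + (0)·(-769) + 0·253 + 1·1746 + 0·631 + (0)·(-864) = 1746
  c_2 = 1·137 + (1)·(-185) + 0·328 + (0)·(-769) + 0·253 + 0·1746 + 1·631 + (0)·(-864) = 583
  c_3 = 0·137 + (0)·(-185) + 0·328 + (0)·(-769) + 1·253 + 0·1746 + 0·631 + (0)·(-864) = 253
  c_4 = 2·137 + (0)·(-185) + (-1)·(328) + (0)·(-769) + 0·253 + 0·1746 + 2·631 + (-1)·(-864) = 2072
  c_5 = 0·137 + (0)·(-185) + 0·328 + (-1)·(-769) + 0·253 + 0·1746 + 0·631 + (0)·(-864) = 769
  c_6 = 1·137 + (0)·(-185) + 0·328 + (-1)·(-769) + 0·253 + 0·1746 + 1·631 + (0)·(-864) = 1537
  c_7 = 0·137 + (0)·(-185) + 1·328 + (0)·(-769) + 0·253 + 0·1746 + 0·631 + (0)·(-864) = 328
  c_8 = 1·137 + (0)·(-185) + 0·328 + (0)·(-769) + 0·253 + 0·1746 + 0·631 + (0)·(-864) = 137
p = 7; digits c_i = Σ_j d_{ij}·7^j, 0 ≤ d_{ij} < 7:
  c_1 = 1746 = 3·7^0 + 4·7^1 + 0·7^2 + 5·7^3
  c_2 = 583 = 2·7^0 + 6·7^1 + 4·7^2 + 1·7^3
  c_3 = 253 = 1·7^0 + 1·7^1 + 5·7^2
  c_4 = 2072 = 0·7^0 + 2·7^1 + 0·7^2 + 6·7^3
  c_5 = 769 = 6·7^0 + 4·7^1 + 1·7^2 + 2·7^3
  c_6 = 1537 = 4·7^0 + 2·7^1 + 3·7^2 + 4·7^3
  c_7 = 328 = 6·7^0 + 4·7^1 + 6·7^2
  c_8 = 137 = 4·7^0 + 5·7^1 + 2·7^2
p-restricted factor λ_0 = (3, 2, 1, 0, 6, 4, 6, 4)
p-restricted factor λ_1 = (4, 6, 1, 2, 4, 2, 4, 5)
p-restricted factor λ_2 = (0, 4, 5, 0, 1, 3, 6, 2)
p-restricted factor λ_3 = (5, 1, 0, 6, 2, 4, 0, 0)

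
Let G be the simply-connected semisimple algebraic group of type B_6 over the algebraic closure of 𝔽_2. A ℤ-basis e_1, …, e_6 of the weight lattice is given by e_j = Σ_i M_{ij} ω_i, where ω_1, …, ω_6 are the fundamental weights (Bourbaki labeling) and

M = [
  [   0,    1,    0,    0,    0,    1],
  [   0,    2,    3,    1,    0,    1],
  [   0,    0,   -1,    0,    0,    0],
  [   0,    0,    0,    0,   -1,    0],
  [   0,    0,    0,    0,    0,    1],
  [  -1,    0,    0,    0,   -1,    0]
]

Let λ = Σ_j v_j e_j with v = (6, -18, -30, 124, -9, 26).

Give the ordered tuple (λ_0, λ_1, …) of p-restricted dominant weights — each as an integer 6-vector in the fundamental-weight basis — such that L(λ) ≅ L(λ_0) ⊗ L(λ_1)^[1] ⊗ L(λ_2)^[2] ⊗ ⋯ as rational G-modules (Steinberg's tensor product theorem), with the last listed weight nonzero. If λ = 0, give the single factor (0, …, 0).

ω-coordinates c = M·v, v = (6, -18, -30, 124, -9, 26):
  c_1 = (0)·(6) + (1)·(-18) + (0)·(-30) + (0)·(124) + (0)·(-9) + (1)·(26) = 8
  c_2 = (0)·(6) + (2)·(-18) + (3)·(-30) + (1)·(124) + (0)·(-9) + (1)·(26) = 24
  c_3 = (0)·(6) + (0)·(-18) + (-1)·(-30) + (0)·(124) + (0)·(-9) + (0)·(26) = 30
  c_4 = (0)·(6) + (0)·(-18) + (0)·(-30) + (0)·(124) + (-1)·(-9) + (0)·(26) = 9
  c_5 = (0)·(6) + (0)·(-18) + (0)·(-30) + (0)·(124) + (0)·(-9) + (1)·(26) = 26
  c_6 = (-1)·(6) + (0)·(-18) + (0)·(-30) + (0)·(124) + (-1)·(-9) + (0)·(26) = 3
Writing each c_i in base p = 2:
  c_1 = 8 = 0·2^0 + 0·2^1 + 0·2^2 + 1·2^3
  c_2 = 24 = 0·2^0 + 0·2^1 + 0·2^2 + 1·2^3 + 1·2^4
  c_3 = 30 = 0·2^0 + 1·2^1 + 1·2^2 + 1·2^3 + 1·2^4
  c_4 = 9 = 1·2^0 + 0·2^1 + 0·2^2 + 1·2^3
  c_5 = 26 = 0·2^0 + 1·2^1 + 0·2^2 + 1·2^3 + 1·2^4
  c_6 = 3 = 1·2^0 + 1·2^1
Factor λ_0 = (0, 0, 0, 1, 0, 1)
Factor λ_1 = (0, 0, 1, 0, 1, 1)
Factor λ_2 = (0, 0, 1, 0, 0, 0)
Factor λ_3 = (1, 1, 1, 1, 1, 0)
Factor λ_4 = (0, 1, 1, 0, 1, 0)

((0, 0, 0, 1, 0, 1), (0, 0, 1, 0, 1, 1), (0, 0, 1, 0, 0, 0), (1, 1, 1, 1, 1, 0), (0, 1, 1, 0, 1, 0))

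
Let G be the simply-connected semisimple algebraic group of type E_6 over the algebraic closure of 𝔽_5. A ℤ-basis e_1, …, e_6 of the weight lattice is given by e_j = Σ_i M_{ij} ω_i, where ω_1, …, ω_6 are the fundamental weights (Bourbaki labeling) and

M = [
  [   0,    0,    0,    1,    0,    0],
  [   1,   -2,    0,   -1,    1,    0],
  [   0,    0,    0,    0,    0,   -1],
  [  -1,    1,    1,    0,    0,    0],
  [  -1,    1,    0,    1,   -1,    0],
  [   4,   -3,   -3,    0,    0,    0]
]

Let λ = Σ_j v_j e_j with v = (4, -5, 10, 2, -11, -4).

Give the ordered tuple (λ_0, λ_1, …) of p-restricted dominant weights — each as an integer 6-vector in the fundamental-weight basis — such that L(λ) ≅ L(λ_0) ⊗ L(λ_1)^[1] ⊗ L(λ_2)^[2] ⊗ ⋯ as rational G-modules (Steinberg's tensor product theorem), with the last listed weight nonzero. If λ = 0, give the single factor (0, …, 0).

Change of basis e → ω: c = M·v where v = (4, -5, 10, 2, -11, -4):
  c_1 = (0)·(4) + (0)·(-5) + (0)·(10) + (1)·(2) + (0)·(-11) + (0)·(-4) = 2
  c_2 = (1)·(4) + (-2)·(-5) + (0)·(10) + (-1)·(2) + (1)·(-11) + (0)·(-4) = 1
  c_3 = (0)·(4) + (0)·(-5) + (0)·(10) + (0)·(2) + (0)·(-11) + (-1)·(-4) = 4
  c_4 = (-1)·(4) + (1)·(-5) + (1)·(10) + (0)·(2) + (0)·(-11) + (0)·(-4) = 1
  c_5 = (-1)·(4) + (1)·(-5) + (0)·(10) + (1)·(2) + (-1)·(-11) + (0)·(-4) = 4
  c_6 = (4)·(4) + (-3)·(-5) + (-3)·(10) + (0)·(2) + (0)·(-11) + (0)·(-4) = 1
Writing each c_i in base p = 5:
  c_1 = 2 = 2·5^0
  c_2 = 1 = 1·5^0
  c_3 = 4 = 4·5^0
  c_4 = 1 = 1·5^0
  c_5 = 4 = 4·5^0
  c_6 = 1 = 1·5^0
p-restricted factor λ_0 = (2, 1, 4, 1, 4, 1)

((2, 1, 4, 1, 4, 1),)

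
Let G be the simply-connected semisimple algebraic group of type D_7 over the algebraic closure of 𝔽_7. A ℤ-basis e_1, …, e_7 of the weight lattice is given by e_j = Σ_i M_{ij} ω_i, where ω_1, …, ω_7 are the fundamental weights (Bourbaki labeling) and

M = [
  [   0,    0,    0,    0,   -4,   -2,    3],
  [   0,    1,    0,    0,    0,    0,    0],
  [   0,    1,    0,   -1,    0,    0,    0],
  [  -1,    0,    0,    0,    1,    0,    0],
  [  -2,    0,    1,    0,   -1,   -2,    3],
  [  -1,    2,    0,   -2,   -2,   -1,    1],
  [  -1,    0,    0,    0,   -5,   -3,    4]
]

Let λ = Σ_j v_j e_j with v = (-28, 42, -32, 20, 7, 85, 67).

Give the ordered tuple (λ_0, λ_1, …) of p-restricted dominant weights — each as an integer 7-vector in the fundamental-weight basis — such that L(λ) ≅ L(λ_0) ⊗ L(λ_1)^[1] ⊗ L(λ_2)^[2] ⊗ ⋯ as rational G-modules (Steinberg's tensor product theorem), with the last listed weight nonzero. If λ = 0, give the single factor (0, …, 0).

((3, 0, 1, 0, 6, 5, 6), (0, 6, 3, 5, 6, 5, 0))

Converting to the ω-basis (c_i = row i of M dotted with v = (-28, 42, -32, 20, 7, 85, 67)):
  c_1 = (0)·(-28) + (0)·(42) + (0)·(-32) + (0)·(20) + (-4)·(7) + (-2)·(85) + (3)·(67) = 3
  c_2 = (0)·(-28) + (1)·(42) + (0)·(-32) + (0)·(20) + (0)·(7) + (0)·(85) + (0)·(67) = 42
  c_3 = (0)·(-28) + (1)·(42) + (0)·(-32) + (-1)·(20) + (0)·(7) + (0)·(85) + (0)·(67) = 22
  c_4 = (-1)·(-28) + (0)·(42) + (0)·(-32) + (0)·(20) + (1)·(7) + (0)·(85) + (0)·(67) = 35
  c_5 = (-2)·(-28) + (0)·(42) + (1)·(-32) + (0)·(20) + (-1)·(7) + (-2)·(85) + (3)·(67) = 48
  c_6 = (-1)·(-28) + (2)·(42) + (0)·(-32) + (-2)·(20) + (-2)·(7) + (-1)·(85) + (1)·(67) = 40
  c_7 = (-1)·(-28) + (0)·(42) + (0)·(-32) + (0)·(20) + (-5)·(7) + (-3)·(85) + (4)·(67) = 6
Writing each c_i in base p = 7:
  c_1 = 3 = 3·7^0
  c_2 = 42 = 0·7^0 + 6·7^1
  c_3 = 22 = 1·7^0 + 3·7^1
  c_4 = 35 = 0·7^0 + 5·7^1
  c_5 = 48 = 6·7^0 + 6·7^1
  c_6 = 40 = 5·7^0 + 5·7^1
  c_7 = 6 = 6·7^0
λ_0 = (3, 0, 1, 0, 6, 5, 6)
λ_1 = (0, 6, 3, 5, 6, 5, 0)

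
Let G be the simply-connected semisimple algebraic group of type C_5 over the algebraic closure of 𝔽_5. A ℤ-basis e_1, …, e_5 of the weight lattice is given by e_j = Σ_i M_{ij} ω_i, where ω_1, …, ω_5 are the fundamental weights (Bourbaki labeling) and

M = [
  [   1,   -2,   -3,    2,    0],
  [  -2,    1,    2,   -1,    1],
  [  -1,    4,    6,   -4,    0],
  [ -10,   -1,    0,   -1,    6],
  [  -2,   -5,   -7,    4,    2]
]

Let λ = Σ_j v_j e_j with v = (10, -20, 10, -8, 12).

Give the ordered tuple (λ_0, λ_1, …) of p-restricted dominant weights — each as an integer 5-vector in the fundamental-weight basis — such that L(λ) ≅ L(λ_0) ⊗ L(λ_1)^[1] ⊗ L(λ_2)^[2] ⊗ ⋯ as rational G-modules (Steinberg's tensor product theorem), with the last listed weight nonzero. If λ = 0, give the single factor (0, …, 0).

((4, 0, 2, 0, 2),)

In the fundamental-weight basis, λ has coordinates c = M·v (v = (10, -20, 10, -8, 12)):
  c_1 = 1·10 + (-2)·(-20) + (-3)·(10) + (2)·(-8) + 0·12 = 4
  c_2 = (-2)·(10) + (1)·(-20) + 2·10 + (-1)·(-8) + 1·12 = 0
  c_3 = (-1)·(10) + (4)·(-20) + 6·10 + (-4)·(-8) + 0·12 = 2
  c_4 = (-10)·(10) + (-1)·(-20) + 0·10 + (-1)·(-8) + 6·12 = 0
  c_5 = (-2)·(10) + (-5)·(-20) + (-7)·(10) + (4)·(-8) + 2·12 = 2
Expand coordinatewise in base 5:
  c_1 = 4 = 4·5^0
  c_2 = 0
  c_3 = 2 = 2·5^0
  c_4 = 0
  c_5 = 2 = 2·5^0
p-restricted factor λ_0 = (4, 0, 2, 0, 2)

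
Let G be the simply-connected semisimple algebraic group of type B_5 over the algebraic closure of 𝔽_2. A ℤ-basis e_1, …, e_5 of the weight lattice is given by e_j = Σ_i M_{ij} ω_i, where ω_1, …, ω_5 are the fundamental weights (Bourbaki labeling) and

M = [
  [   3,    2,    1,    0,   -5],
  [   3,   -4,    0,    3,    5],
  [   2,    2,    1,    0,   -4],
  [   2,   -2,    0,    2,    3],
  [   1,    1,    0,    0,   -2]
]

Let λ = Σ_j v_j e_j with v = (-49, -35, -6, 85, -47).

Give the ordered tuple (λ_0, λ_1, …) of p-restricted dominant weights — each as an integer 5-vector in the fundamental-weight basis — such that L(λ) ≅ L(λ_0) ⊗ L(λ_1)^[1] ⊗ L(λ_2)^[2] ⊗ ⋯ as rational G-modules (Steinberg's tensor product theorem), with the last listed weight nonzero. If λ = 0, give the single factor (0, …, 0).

((0, 1, 0, 1, 0), (0, 0, 1, 0, 1), (1, 1, 1, 0, 0), (1, 1, 1, 0, 1))

Converting to the ω-basis (c_i = row i of M dotted with v = (-49, -35, -6, 85, -47)):
  c_1 = (3)·(-49) + (2)·(-35) + (1)·(-6) + 0·85 + (-5)·(-47) = 12
  c_2 = (3)·(-49) + (-4)·(-35) + (0)·(-6) + 3·85 + (5)·(-47) = 13
  c_3 = (2)·(-49) + (2)·(-35) + (1)·(-6) + 0·85 + (-4)·(-47) = 14
  c_4 = (2)·(-49) + (-2)·(-35) + (0)·(-6) + 2·85 + (3)·(-47) = 1
  c_5 = (1)·(-49) + (1)·(-35) + (0)·(-6) + 0·85 + (-2)·(-47) = 10
Base-2 expansion of each c_i:
  c_1 = 12 = 0·2^0 + 0·2^1 + 1·2^2 + 1·2^3
  c_2 = 13 = 1·2^0 + 0·2^1 + 1·2^2 + 1·2^3
  c_3 = 14 = 0·2^0 + 1·2^1 + 1·2^2 + 1·2^3
  c_4 = 1 = 1·2^0
  c_5 = 10 = 0·2^0 + 1·2^1 + 0·2^2 + 1·2^3
p-restricted factor λ_0 = (0, 1, 0, 1, 0)
p-restricted factor λ_1 = (0, 0, 1, 0, 1)
p-restricted factor λ_2 = (1, 1, 1, 0, 0)
p-restricted factor λ_3 = (1, 1, 1, 0, 1)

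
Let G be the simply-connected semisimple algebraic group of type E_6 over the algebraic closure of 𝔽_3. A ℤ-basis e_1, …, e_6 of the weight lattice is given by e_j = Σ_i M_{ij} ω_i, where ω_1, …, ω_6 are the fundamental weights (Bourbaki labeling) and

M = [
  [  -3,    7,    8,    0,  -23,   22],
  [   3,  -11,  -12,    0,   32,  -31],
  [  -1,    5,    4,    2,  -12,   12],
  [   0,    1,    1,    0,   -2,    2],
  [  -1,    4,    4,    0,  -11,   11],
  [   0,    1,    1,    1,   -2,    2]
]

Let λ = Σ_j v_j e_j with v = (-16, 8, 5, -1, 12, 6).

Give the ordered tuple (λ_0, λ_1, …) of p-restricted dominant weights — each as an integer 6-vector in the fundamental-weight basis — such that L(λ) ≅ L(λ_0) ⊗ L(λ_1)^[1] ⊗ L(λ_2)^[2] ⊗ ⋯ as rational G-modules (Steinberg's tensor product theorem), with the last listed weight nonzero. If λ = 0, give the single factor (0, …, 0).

In the fundamental-weight basis, λ has coordinates c = M·v (v = (-16, 8, 5, -1, 12, 6)):
  c_1 = (-3)·(-16) + (7)·(8) + (8)·(5) + (0)·(-1) + (-23)·(12) + (22)·(6) = 0
  c_2 = (3)·(-16) + (-11)·(8) + (-12)·(5) + (0)·(-1) + (32)·(12) + (-31)·(6) = 2
  c_3 = (-1)·(-16) + (5)·(8) + (4)·(5) + (2)·(-1) + (-12)·(12) + (12)·(6) = 2
  c_4 = (0)·(-16) + (1)·(8) + (1)·(5) + (0)·(-1) + (-2)·(12) + (2)·(6) = 1
  c_5 = (-1)·(-16) + (4)·(8) + (4)·(5) + (0)·(-1) + (-11)·(12) + (11)·(6) = 2
  c_6 = (0)·(-16) + (1)·(8) + (1)·(5) + (1)·(-1) + (-2)·(12) + (2)·(6) = 0
Writing each c_i in base p = 3:
  c_1 = 0
  c_2 = 2 = 2·3^0
  c_3 = 2 = 2·3^0
  c_4 = 1 = 1·3^0
  c_5 = 2 = 2·3^0
  c_6 = 0
Factor λ_0 = (0, 2, 2, 1, 2, 0)

((0, 2, 2, 1, 2, 0),)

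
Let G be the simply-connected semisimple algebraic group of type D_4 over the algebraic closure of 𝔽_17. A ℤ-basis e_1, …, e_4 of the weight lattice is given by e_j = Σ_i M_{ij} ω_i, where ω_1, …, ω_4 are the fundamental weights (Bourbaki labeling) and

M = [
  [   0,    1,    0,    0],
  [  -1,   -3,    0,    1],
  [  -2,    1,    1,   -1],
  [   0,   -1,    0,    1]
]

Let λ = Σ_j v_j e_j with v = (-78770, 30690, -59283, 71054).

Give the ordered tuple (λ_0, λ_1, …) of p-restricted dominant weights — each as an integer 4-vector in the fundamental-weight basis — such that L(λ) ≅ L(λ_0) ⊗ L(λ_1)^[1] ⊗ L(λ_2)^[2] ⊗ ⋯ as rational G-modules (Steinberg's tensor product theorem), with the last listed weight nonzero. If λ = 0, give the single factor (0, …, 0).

Change of basis e → ω: c = M·v where v = (-78770, 30690, -59283, 71054):
  c_1 = (0)·(-78770) + (1)·(30690) + (0)·(-59283) + (0)·(71054) = 30690
  c_2 = (-1)·(-78770) + (-3)·(30690) + (0)·(-59283) + (1)·(71054) = 57754
  c_3 = (-2)·(-78770) + (1)·(30690) + (1)·(-59283) + (-1)·(71054) = 57893
  c_4 = (0)·(-78770) + (-1)·(30690) + (0)·(-59283) + (1)·(71054) = 40364
Base-17 expansion of each c_i:
  c_1 = 30690 = 5·17^0 + 3·17^1 + 4·17^2 + 6·17^3
  c_2 = 57754 = 5·17^0 + 14·17^1 + 12·17^2 + 11·17^3
  c_3 = 57893 = 8·17^0 + 5·17^1 + 13·17^2 + 11·17^3
  c_4 = 40364 = 6·17^0 + 11·17^1 + 3·17^2 + 8·17^3
λ_0 = (5, 5, 8, 6)
λ_1 = (3, 14, 5, 11)
λ_2 = (4, 12, 13, 3)
λ_3 = (6, 11, 11, 8)

((5, 5, 8, 6), (3, 14, 5, 11), (4, 12, 13, 3), (6, 11, 11, 8))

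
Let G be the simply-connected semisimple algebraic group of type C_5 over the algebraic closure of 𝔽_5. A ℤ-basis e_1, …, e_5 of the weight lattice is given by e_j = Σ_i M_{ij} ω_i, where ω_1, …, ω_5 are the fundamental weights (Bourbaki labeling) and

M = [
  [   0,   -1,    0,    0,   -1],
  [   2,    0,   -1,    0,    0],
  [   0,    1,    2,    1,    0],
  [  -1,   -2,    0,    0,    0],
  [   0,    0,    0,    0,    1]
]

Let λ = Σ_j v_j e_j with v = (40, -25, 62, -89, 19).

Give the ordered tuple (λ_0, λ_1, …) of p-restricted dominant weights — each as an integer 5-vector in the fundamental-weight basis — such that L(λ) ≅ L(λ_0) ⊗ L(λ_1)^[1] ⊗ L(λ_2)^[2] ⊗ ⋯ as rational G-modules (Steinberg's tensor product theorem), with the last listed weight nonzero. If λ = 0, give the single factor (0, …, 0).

((1, 3, 0, 0, 4), (1, 3, 2, 2, 3))

Converting to the ω-basis (c_i = row i of M dotted with v = (40, -25, 62, -89, 19)):
  c_1 = (0)·(40) + (-1)·(-25) + (0)·(62) + (0)·(-89) + (-1)·(19) = 6
  c_2 = (2)·(40) + (0)·(-25) + (-1)·(62) + (0)·(-89) + (0)·(19) = 18
  c_3 = (0)·(40) + (1)·(-25) + (2)·(62) + (1)·(-89) + (0)·(19) = 10
  c_4 = (-1)·(40) + (-2)·(-25) + (0)·(62) + (0)·(-89) + (0)·(19) = 10
  c_5 = (0)·(40) + (0)·(-25) + (0)·(62) + (0)·(-89) + (1)·(19) = 19
Writing each c_i in base p = 5:
  c_1 = 6 = 1·5^0 + 1·5^1
  c_2 = 18 = 3·5^0 + 3·5^1
  c_3 = 10 = 0·5^0 + 2·5^1
  c_4 = 10 = 0·5^0 + 2·5^1
  c_5 = 19 = 4·5^0 + 3·5^1
Factor λ_0 = (1, 3, 0, 0, 4)
Factor λ_1 = (1, 3, 2, 2, 3)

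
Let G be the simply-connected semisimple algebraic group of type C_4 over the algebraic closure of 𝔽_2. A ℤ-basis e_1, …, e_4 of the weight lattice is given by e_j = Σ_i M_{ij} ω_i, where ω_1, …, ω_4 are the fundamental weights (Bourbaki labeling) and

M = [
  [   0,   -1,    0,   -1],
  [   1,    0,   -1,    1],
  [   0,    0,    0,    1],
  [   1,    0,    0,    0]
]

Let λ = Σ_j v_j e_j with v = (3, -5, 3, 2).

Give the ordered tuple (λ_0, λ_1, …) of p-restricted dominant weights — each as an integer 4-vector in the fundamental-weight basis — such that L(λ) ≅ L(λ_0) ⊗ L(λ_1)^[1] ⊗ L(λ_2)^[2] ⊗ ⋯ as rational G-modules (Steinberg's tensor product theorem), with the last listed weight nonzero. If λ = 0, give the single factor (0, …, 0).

((1, 0, 0, 1), (1, 1, 1, 1))

In the fundamental-weight basis, λ has coordinates c = M·v (v = (3, -5, 3, 2)):
  c_1 = 0*3 + -1*-5 + 0*3 + -1*2 = 3
  c_2 = 1*3 + 0*-5 + -1*3 + 1*2 = 2
  c_3 = 0*3 + 0*-5 + 0*3 + 1*2 = 2
  c_4 = 1*3 + 0*-5 + 0*3 + 0*2 = 3
Expand coordinatewise in base 2:
  c_1 = 3 = 1·2^0 + 1·2^1
  c_2 = 2 = 0·2^0 + 1·2^1
  c_3 = 2 = 0·2^0 + 1·2^1
  c_4 = 3 = 1·2^0 + 1·2^1
λ_0 = (1, 0, 0, 1)
λ_1 = (1, 1, 1, 1)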